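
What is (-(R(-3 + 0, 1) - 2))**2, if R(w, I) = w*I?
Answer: 25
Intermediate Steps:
R(w, I) = I*w
(-(R(-3 + 0, 1) - 2))**2 = (-(1*(-3 + 0) - 2))**2 = (-(1*(-3) - 2))**2 = (-(-3 - 2))**2 = (-1*(-5))**2 = 5**2 = 25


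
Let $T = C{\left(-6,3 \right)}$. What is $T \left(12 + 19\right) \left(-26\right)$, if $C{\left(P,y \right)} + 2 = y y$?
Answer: $-5642$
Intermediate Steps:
$C{\left(P,y \right)} = -2 + y^{2}$ ($C{\left(P,y \right)} = -2 + y y = -2 + y^{2}$)
$T = 7$ ($T = -2 + 3^{2} = -2 + 9 = 7$)
$T \left(12 + 19\right) \left(-26\right) = 7 \left(12 + 19\right) \left(-26\right) = 7 \cdot 31 \left(-26\right) = 217 \left(-26\right) = -5642$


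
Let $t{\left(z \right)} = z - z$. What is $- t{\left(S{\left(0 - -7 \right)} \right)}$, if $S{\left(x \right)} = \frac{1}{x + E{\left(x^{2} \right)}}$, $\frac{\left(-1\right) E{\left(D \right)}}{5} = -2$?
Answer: $0$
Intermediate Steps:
$E{\left(D \right)} = 10$ ($E{\left(D \right)} = \left(-5\right) \left(-2\right) = 10$)
$S{\left(x \right)} = \frac{1}{10 + x}$ ($S{\left(x \right)} = \frac{1}{x + 10} = \frac{1}{10 + x}$)
$t{\left(z \right)} = 0$
$- t{\left(S{\left(0 - -7 \right)} \right)} = \left(-1\right) 0 = 0$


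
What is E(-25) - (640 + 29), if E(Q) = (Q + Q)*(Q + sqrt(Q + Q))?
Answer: 581 - 250*I*sqrt(2) ≈ 581.0 - 353.55*I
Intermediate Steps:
E(Q) = 2*Q*(Q + sqrt(2)*sqrt(Q)) (E(Q) = (2*Q)*(Q + sqrt(2*Q)) = (2*Q)*(Q + sqrt(2)*sqrt(Q)) = 2*Q*(Q + sqrt(2)*sqrt(Q)))
E(-25) - (640 + 29) = (2*(-25)**2 + 2*sqrt(2)*(-25)**(3/2)) - (640 + 29) = (2*625 + 2*sqrt(2)*(-125*I)) - 1*669 = (1250 - 250*I*sqrt(2)) - 669 = 581 - 250*I*sqrt(2)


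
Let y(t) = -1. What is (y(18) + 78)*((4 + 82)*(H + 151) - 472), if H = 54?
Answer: 1321166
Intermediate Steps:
(y(18) + 78)*((4 + 82)*(H + 151) - 472) = (-1 + 78)*((4 + 82)*(54 + 151) - 472) = 77*(86*205 - 472) = 77*(17630 - 472) = 77*17158 = 1321166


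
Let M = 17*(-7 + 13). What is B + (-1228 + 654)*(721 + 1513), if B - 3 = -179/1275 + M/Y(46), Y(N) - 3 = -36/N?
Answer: -1634890604/1275 ≈ -1.2823e+6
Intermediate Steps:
M = 102 (M = 17*6 = 102)
Y(N) = 3 - 36/N
B = 62296/1275 (B = 3 + (-179/1275 + 102/(3 - 36/46)) = 3 + (-179*1/1275 + 102/(3 - 36*1/46)) = 3 + (-179/1275 + 102/(3 - 18/23)) = 3 + (-179/1275 + 102/(51/23)) = 3 + (-179/1275 + 102*(23/51)) = 3 + (-179/1275 + 46) = 3 + 58471/1275 = 62296/1275 ≈ 48.860)
B + (-1228 + 654)*(721 + 1513) = 62296/1275 + (-1228 + 654)*(721 + 1513) = 62296/1275 - 574*2234 = 62296/1275 - 1282316 = -1634890604/1275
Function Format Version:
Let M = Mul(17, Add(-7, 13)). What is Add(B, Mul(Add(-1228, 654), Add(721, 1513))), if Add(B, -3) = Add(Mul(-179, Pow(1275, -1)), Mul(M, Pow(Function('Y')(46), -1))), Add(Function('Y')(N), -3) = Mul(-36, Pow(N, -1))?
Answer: Rational(-1634890604, 1275) ≈ -1.2823e+6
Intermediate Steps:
M = 102 (M = Mul(17, 6) = 102)
Function('Y')(N) = Add(3, Mul(-36, Pow(N, -1)))
B = Rational(62296, 1275) (B = Add(3, Add(Mul(-179, Pow(1275, -1)), Mul(102, Pow(Add(3, Mul(-36, Pow(46, -1))), -1)))) = Add(3, Add(Mul(-179, Rational(1, 1275)), Mul(102, Pow(Add(3, Mul(-36, Rational(1, 46))), -1)))) = Add(3, Add(Rational(-179, 1275), Mul(102, Pow(Add(3, Rational(-18, 23)), -1)))) = Add(3, Add(Rational(-179, 1275), Mul(102, Pow(Rational(51, 23), -1)))) = Add(3, Add(Rational(-179, 1275), Mul(102, Rational(23, 51)))) = Add(3, Add(Rational(-179, 1275), 46)) = Add(3, Rational(58471, 1275)) = Rational(62296, 1275) ≈ 48.860)
Add(B, Mul(Add(-1228, 654), Add(721, 1513))) = Add(Rational(62296, 1275), Mul(Add(-1228, 654), Add(721, 1513))) = Add(Rational(62296, 1275), Mul(-574, 2234)) = Add(Rational(62296, 1275), -1282316) = Rational(-1634890604, 1275)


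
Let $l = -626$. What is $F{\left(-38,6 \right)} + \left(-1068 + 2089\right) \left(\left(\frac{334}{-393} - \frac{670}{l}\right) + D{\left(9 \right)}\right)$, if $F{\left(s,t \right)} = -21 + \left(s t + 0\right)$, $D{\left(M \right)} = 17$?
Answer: $\frac{2132120345}{123009} \approx 17333.0$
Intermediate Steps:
$F{\left(s,t \right)} = -21 + s t$
$F{\left(-38,6 \right)} + \left(-1068 + 2089\right) \left(\left(\frac{334}{-393} - \frac{670}{l}\right) + D{\left(9 \right)}\right) = \left(-21 - 228\right) + \left(-1068 + 2089\right) \left(\left(\frac{334}{-393} - \frac{670}{-626}\right) + 17\right) = \left(-21 - 228\right) + 1021 \left(\left(334 \left(- \frac{1}{393}\right) - - \frac{335}{313}\right) + 17\right) = -249 + 1021 \left(\left(- \frac{334}{393} + \frac{335}{313}\right) + 17\right) = -249 + 1021 \left(\frac{27113}{123009} + 17\right) = -249 + 1021 \cdot \frac{2118266}{123009} = -249 + \frac{2162749586}{123009} = \frac{2132120345}{123009}$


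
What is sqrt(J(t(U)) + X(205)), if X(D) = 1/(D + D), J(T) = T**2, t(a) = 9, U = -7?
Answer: sqrt(13616510)/410 ≈ 9.0001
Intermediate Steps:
X(D) = 1/(2*D)
sqrt(J(t(U)) + X(205)) = sqrt(9**2 + (1/2)/205) = sqrt(81 + (1/2)*(1/205)) = sqrt(81 + 1/410) = sqrt(33211/410) = sqrt(13616510)/410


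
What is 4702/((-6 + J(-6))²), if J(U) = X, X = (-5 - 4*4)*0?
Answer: 2351/18 ≈ 130.61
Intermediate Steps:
X = 0 (X = (-5 - 16)*0 = -21*0 = 0)
J(U) = 0
4702/((-6 + J(-6))²) = 4702/((-6 + 0)²) = 4702/((-6)²) = 4702/36 = 4702*(1/36) = 2351/18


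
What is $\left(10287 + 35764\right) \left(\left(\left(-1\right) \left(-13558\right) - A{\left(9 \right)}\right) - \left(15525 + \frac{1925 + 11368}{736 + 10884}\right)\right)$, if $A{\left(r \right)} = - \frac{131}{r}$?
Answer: $- \frac{1344072623161}{14940} \approx -8.9965 \cdot 10^{7}$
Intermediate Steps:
$\left(10287 + 35764\right) \left(\left(\left(-1\right) \left(-13558\right) - A{\left(9 \right)}\right) - \left(15525 + \frac{1925 + 11368}{736 + 10884}\right)\right) = \left(10287 + 35764\right) \left(\left(\left(-1\right) \left(-13558\right) - - \frac{131}{9}\right) - \left(15525 + \frac{1925 + 11368}{736 + 10884}\right)\right) = 46051 \left(\left(13558 - \left(-131\right) \frac{1}{9}\right) - \left(15525 + \frac{13293}{11620}\right)\right) = 46051 \left(\left(13558 - - \frac{131}{9}\right) - \left(15525 + 13293 \cdot \frac{1}{11620}\right)\right) = 46051 \left(\left(13558 + \frac{131}{9}\right) - \frac{25773399}{1660}\right) = 46051 \left(\frac{122153}{9} - \frac{25773399}{1660}\right) = 46051 \left(- \frac{29186611}{14940}\right) = - \frac{1344072623161}{14940}$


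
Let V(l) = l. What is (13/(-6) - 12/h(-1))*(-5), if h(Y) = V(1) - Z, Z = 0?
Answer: 425/6 ≈ 70.833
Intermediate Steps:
h(Y) = 1 (h(Y) = 1 - 1*0 = 1 + 0 = 1)
(13/(-6) - 12/h(-1))*(-5) = (13/(-6) - 12/1)*(-5) = (13*(-⅙) - 12*1)*(-5) = (-13/6 - 12)*(-5) = -85/6*(-5) = 425/6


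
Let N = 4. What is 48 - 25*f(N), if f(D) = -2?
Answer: 98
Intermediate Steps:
48 - 25*f(N) = 48 - 25*(-2) = 48 + 50 = 98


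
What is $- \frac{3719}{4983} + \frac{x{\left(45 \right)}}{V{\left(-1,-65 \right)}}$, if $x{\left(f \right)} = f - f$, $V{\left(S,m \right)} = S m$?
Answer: $- \frac{3719}{4983} \approx -0.74634$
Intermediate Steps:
$x{\left(f \right)} = 0$
$- \frac{3719}{4983} + \frac{x{\left(45 \right)}}{V{\left(-1,-65 \right)}} = - \frac{3719}{4983} + \frac{0}{\left(-1\right) \left(-65\right)} = \left(-3719\right) \frac{1}{4983} + \frac{0}{65} = - \frac{3719}{4983} + 0 \cdot \frac{1}{65} = - \frac{3719}{4983} + 0 = - \frac{3719}{4983}$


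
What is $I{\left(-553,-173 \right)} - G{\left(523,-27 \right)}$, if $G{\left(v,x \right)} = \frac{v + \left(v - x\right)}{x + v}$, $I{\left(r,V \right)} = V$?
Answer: $- \frac{86881}{496} \approx -175.16$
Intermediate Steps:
$G{\left(v,x \right)} = \frac{- x + 2 v}{v + x}$
$I{\left(-553,-173 \right)} - G{\left(523,-27 \right)} = -173 - \frac{\left(-1\right) \left(-27\right) + 2 \cdot 523}{523 - 27} = -173 - \frac{27 + 1046}{496} = -173 - \frac{1}{496} \cdot 1073 = -173 - \frac{1073}{496} = - \frac{86881}{496}$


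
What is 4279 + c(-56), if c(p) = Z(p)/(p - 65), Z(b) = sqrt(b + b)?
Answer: 4279 - 4*I*sqrt(7)/121 ≈ 4279.0 - 0.087463*I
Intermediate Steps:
Z(b) = sqrt(2)*sqrt(b) (Z(b) = sqrt(2*b) = sqrt(2)*sqrt(b))
c(p) = sqrt(2)*sqrt(p)/(-65 + p) (c(p) = (sqrt(2)*sqrt(p))/(p - 65) = (sqrt(2)*sqrt(p))/(-65 + p) = sqrt(2)*sqrt(p)/(-65 + p))
4279 + c(-56) = 4279 + sqrt(2)*sqrt(-56)/(-65 - 56) = 4279 + sqrt(2)*(2*I*sqrt(14))/(-121) = 4279 + sqrt(2)*(2*I*sqrt(14))*(-1/121) = 4279 - 4*I*sqrt(7)/121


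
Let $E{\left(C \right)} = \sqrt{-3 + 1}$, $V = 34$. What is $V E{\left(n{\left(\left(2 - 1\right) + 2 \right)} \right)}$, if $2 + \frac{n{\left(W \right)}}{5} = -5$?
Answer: $34 i \sqrt{2} \approx 48.083 i$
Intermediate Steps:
$n{\left(W \right)} = -35$ ($n{\left(W \right)} = -10 + 5 \left(-5\right) = -10 - 25 = -35$)
$E{\left(C \right)} = i \sqrt{2}$ ($E{\left(C \right)} = \sqrt{-2} = i \sqrt{2}$)
$V E{\left(n{\left(\left(2 - 1\right) + 2 \right)} \right)} = 34 i \sqrt{2}$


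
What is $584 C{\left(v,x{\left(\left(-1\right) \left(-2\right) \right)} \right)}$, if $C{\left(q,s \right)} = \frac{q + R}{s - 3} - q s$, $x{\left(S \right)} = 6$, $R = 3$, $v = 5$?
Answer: $- \frac{47888}{3} \approx -15963.0$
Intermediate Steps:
$C{\left(q,s \right)} = \frac{3 + q}{-3 + s} - q s$ ($C{\left(q,s \right)} = \frac{q + 3}{s - 3} - q s = \frac{3 + q}{-3 + s} - q s$)
$584 C{\left(v,x{\left(\left(-1\right) \left(-2\right) \right)} \right)} = 584 \frac{3 + 5 - 5 \cdot 6^{2} + 3 \cdot 5 \cdot 6}{-3 + 6} = 584 \frac{3 + 5 - 5 \cdot 36 + 90}{3} = 584 \frac{3 + 5 - 180 + 90}{3} = 584 \cdot \frac{1}{3} \left(-82\right) = 584 \left(- \frac{82}{3}\right) = - \frac{47888}{3}$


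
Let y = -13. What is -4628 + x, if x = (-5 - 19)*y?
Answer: -4316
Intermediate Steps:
x = 312 (x = (-5 - 19)*(-13) = -24*(-13) = 312)
-4628 + x = -4628 + 312 = -4316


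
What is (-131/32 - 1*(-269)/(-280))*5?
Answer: -5661/224 ≈ -25.272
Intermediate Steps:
(-131/32 - 1*(-269)/(-280))*5 = (-131*1/32 + 269*(-1/280))*5 = (-131/32 - 269/280)*5 = -5661/1120*5 = -5661/224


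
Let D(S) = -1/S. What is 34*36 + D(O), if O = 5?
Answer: 6119/5 ≈ 1223.8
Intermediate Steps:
34*36 + D(O) = 34*36 - 1/5 = 1224 - 1*⅕ = 1224 - ⅕ = 6119/5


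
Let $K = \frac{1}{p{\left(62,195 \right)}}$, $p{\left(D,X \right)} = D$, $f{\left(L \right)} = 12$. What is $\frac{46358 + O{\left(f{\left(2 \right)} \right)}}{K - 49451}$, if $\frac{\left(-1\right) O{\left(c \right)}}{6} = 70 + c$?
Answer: $- \frac{2843692}{3065961} \approx -0.9275$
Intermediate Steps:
$O{\left(c \right)} = -420 - 6 c$ ($O{\left(c \right)} = - 6 \left(70 + c\right) = -420 - 6 c$)
$K = \frac{1}{62} \approx 0.016129$
$\frac{46358 + O{\left(f{\left(2 \right)} \right)}}{K - 49451} = \frac{46358 - 492}{\frac{1}{62} - 49451} = \frac{46358 - 492}{- \frac{3065961}{62}} = \left(46358 - 492\right) \left(- \frac{62}{3065961}\right) = 45866 \left(- \frac{62}{3065961}\right) = - \frac{2843692}{3065961}$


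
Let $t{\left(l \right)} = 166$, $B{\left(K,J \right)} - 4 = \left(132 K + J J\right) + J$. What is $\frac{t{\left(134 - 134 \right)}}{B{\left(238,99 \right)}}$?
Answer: $\frac{83}{20660} \approx 0.0040174$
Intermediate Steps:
$B{\left(K,J \right)} = 4 + J + J^{2} + 132 K$ ($B{\left(K,J \right)} = 4 + \left(\left(132 K + J J\right) + J\right) = 4 + \left(\left(132 K + J^{2}\right) + J\right) = 4 + \left(\left(J^{2} + 132 K\right) + J\right) = 4 + \left(J + J^{2} + 132 K\right) = 4 + J + J^{2} + 132 K$)
$\frac{t{\left(134 - 134 \right)}}{B{\left(238,99 \right)}} = \frac{166}{4 + 99 + 99^{2} + 132 \cdot 238} = \frac{166}{4 + 99 + 9801 + 31416} = \frac{166}{41320} = 166 \cdot \frac{1}{41320} = \frac{83}{20660}$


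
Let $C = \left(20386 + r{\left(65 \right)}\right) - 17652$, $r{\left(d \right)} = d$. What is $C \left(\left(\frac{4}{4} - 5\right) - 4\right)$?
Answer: $-22392$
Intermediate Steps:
$C = 2799$ ($C = \left(20386 + 65\right) - 17652 = 20451 - 17652 = 2799$)
$C \left(\left(\frac{4}{4} - 5\right) - 4\right) = 2799 \left(\left(\frac{4}{4} - 5\right) - 4\right) = 2799 \left(\left(4 \cdot \frac{1}{4} - 5\right) - 4\right) = 2799 \left(\left(1 - 5\right) - 4\right) = 2799 \left(-4 - 4\right) = 2799 \left(-8\right) = -22392$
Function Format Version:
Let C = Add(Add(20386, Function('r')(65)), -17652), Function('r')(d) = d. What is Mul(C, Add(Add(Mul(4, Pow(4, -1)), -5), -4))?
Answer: -22392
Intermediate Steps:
C = 2799 (C = Add(Add(20386, 65), -17652) = Add(20451, -17652) = 2799)
Mul(C, Add(Add(Mul(4, Pow(4, -1)), -5), -4)) = Mul(2799, Add(Add(Mul(4, Pow(4, -1)), -5), -4)) = Mul(2799, Add(Add(Mul(4, Rational(1, 4)), -5), -4)) = Mul(2799, Add(Add(1, -5), -4)) = Mul(2799, Add(-4, -4)) = Mul(2799, -8) = -22392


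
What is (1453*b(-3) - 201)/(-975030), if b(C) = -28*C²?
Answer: 122119/325010 ≈ 0.37574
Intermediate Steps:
(1453*b(-3) - 201)/(-975030) = (1453*(-28*(-3)²) - 201)/(-975030) = (1453*(-28*9) - 201)*(-1/975030) = (1453*(-252) - 201)*(-1/975030) = (-366156 - 201)*(-1/975030) = -366357*(-1/975030) = 122119/325010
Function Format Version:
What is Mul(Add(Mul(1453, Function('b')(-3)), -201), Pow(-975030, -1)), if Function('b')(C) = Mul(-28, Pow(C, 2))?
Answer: Rational(122119, 325010) ≈ 0.37574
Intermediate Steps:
Mul(Add(Mul(1453, Function('b')(-3)), -201), Pow(-975030, -1)) = Mul(Add(Mul(1453, Mul(-28, Pow(-3, 2))), -201), Pow(-975030, -1)) = Mul(Add(Mul(1453, Mul(-28, 9)), -201), Rational(-1, 975030)) = Mul(Add(Mul(1453, -252), -201), Rational(-1, 975030)) = Mul(Add(-366156, -201), Rational(-1, 975030)) = Mul(-366357, Rational(-1, 975030)) = Rational(122119, 325010)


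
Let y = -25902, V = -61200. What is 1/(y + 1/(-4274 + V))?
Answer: -65474/1695907549 ≈ -3.8607e-5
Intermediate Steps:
1/(y + 1/(-4274 + V)) = 1/(-25902 + 1/(-4274 - 61200)) = 1/(-25902 + 1/(-65474)) = 1/(-25902 - 1/65474) = 1/(-1695907549/65474) = -65474/1695907549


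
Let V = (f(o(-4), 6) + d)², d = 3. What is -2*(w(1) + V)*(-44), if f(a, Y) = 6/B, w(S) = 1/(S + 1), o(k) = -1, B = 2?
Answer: 3212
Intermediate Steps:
w(S) = 1/(1 + S)
f(a, Y) = 3 (f(a, Y) = 6/2 = 6*(½) = 3)
V = 36 (V = (3 + 3)² = 6² = 36)
-2*(w(1) + V)*(-44) = -2*(1/(1 + 1) + 36)*(-44) = -2*(1/2 + 36)*(-44) = -2*(½ + 36)*(-44) = -2*73/2*(-44) = -73*(-44) = 3212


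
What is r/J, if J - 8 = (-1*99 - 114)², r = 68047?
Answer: 68047/45377 ≈ 1.4996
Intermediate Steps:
J = 45377 (J = 8 + (-1*99 - 114)² = 8 + (-99 - 114)² = 8 + (-213)² = 8 + 45369 = 45377)
r/J = 68047/45377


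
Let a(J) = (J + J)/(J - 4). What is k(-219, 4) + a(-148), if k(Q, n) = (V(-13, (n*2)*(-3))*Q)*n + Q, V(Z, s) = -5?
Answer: 79096/19 ≈ 4162.9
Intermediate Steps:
k(Q, n) = Q - 5*Q*n (k(Q, n) = (-5*Q)*n + Q = -5*Q*n + Q = Q - 5*Q*n)
a(J) = 2*J/(-4 + J) (a(J) = (2*J)/(-4 + J) = 2*J/(-4 + J))
k(-219, 4) + a(-148) = -219*(1 - 5*4) + 2*(-148)/(-4 - 148) = -219*(1 - 20) + 2*(-148)/(-152) = -219*(-19) + 2*(-148)*(-1/152) = 4161 + 37/19 = 79096/19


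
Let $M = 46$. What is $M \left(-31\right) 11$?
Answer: $-15686$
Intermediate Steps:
$M \left(-31\right) 11 = 46 \left(-31\right) 11 = \left(-1426\right) 11 = -15686$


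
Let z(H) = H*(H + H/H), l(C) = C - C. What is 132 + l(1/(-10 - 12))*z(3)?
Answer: 132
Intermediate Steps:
l(C) = 0
z(H) = H*(1 + H) (z(H) = H*(H + 1) = H*(1 + H))
132 + l(1/(-10 - 12))*z(3) = 132 + 0*(3*(1 + 3)) = 132 + 0*(3*4) = 132 + 0*12 = 132 + 0 = 132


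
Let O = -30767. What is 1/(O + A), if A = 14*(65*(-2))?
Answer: -1/32587 ≈ -3.0687e-5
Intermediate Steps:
A = -1820 (A = 14*(-130) = -1820)
1/(O + A) = 1/(-30767 - 1820) = 1/(-32587) = -1/32587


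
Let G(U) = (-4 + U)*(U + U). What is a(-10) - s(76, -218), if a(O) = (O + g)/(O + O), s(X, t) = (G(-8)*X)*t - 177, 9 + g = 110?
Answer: 63624569/20 ≈ 3.1812e+6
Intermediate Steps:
G(U) = 2*U*(-4 + U) (G(U) = (-4 + U)*(2*U) = 2*U*(-4 + U))
g = 101 (g = -9 + 110 = 101)
s(X, t) = -177 + 192*X*t (s(X, t) = ((2*(-8)*(-4 - 8))*X)*t - 177 = ((2*(-8)*(-12))*X)*t - 177 = (192*X)*t - 177 = 192*X*t - 177 = -177 + 192*X*t)
a(O) = (101 + O)/(2*O) (a(O) = (O + 101)/(O + O) = (101 + O)/((2*O)) = (101 + O)*(1/(2*O)) = (101 + O)/(2*O))
a(-10) - s(76, -218) = (½)*(101 - 10)/(-10) - (-177 + 192*76*(-218)) = (½)*(-⅒)*91 - (-177 - 3181056) = -91/20 - 1*(-3181233) = -91/20 + 3181233 = 63624569/20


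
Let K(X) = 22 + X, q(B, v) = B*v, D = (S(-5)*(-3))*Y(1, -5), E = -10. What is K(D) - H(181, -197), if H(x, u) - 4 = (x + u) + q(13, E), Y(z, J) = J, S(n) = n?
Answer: 89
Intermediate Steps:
D = -75 (D = -5*(-3)*(-5) = 15*(-5) = -75)
H(x, u) = -126 + u + x (H(x, u) = 4 + ((x + u) + 13*(-10)) = 4 + ((u + x) - 130) = 4 + (-130 + u + x) = -126 + u + x)
K(D) - H(181, -197) = (22 - 75) - (-126 - 197 + 181) = -53 - 1*(-142) = -53 + 142 = 89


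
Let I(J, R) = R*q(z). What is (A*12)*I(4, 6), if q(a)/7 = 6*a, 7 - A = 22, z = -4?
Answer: 181440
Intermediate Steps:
A = -15 (A = 7 - 1*22 = 7 - 22 = -15)
q(a) = 42*a (q(a) = 7*(6*a) = 42*a)
I(J, R) = -168*R (I(J, R) = R*(42*(-4)) = R*(-168) = -168*R)
(A*12)*I(4, 6) = (-15*12)*(-168*6) = -180*(-1008) = 181440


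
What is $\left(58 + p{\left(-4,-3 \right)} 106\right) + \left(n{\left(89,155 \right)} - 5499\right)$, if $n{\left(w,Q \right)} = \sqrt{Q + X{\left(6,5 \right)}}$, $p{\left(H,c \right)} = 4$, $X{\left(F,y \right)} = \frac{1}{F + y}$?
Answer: $-5017 + \frac{\sqrt{18766}}{11} \approx -5004.5$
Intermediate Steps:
$n{\left(w,Q \right)} = \sqrt{\frac{1}{11} + Q}$ ($n{\left(w,Q \right)} = \sqrt{Q + \frac{1}{6 + 5}} = \sqrt{Q + \frac{1}{11}} = \sqrt{\frac{1}{11} + Q}$)
$\left(58 + p{\left(-4,-3 \right)} 106\right) + \left(n{\left(89,155 \right)} - 5499\right) = \left(58 + 4 \cdot 106\right) + \left(\frac{\sqrt{11 + 121 \cdot 155}}{11} - 5499\right) = \left(58 + 424\right) - \left(5499 - \frac{\sqrt{11 + 18755}}{11}\right) = 482 - \left(5499 - \frac{\sqrt{18766}}{11}\right) = -5017 + \frac{\sqrt{18766}}{11}$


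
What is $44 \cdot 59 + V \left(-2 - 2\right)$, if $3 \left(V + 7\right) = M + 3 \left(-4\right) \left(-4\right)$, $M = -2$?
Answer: $\frac{7688}{3} \approx 2562.7$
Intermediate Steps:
$V = \frac{25}{3}$ ($V = -7 + \frac{-2 + 3 \left(-4\right) \left(-4\right)}{3} = -7 + \frac{-2 - -48}{3} = -7 + \frac{-2 + 48}{3} = -7 + \frac{1}{3} \cdot 46 = -7 + \frac{46}{3} = \frac{25}{3} \approx 8.3333$)
$44 \cdot 59 + V \left(-2 - 2\right) = 44 \cdot 59 + \frac{25 \left(-2 - 2\right)}{3} = 2596 + \frac{25}{3} \left(-4\right) = 2596 - \frac{100}{3} = \frac{7688}{3}$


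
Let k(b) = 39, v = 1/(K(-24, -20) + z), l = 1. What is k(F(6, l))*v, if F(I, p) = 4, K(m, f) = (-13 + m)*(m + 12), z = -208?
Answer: 39/236 ≈ 0.16525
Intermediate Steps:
K(m, f) = (-13 + m)*(12 + m)
v = 1/236 (v = 1/((-156 + (-24)**2 - 1*(-24)) - 208) = 1/((-156 + 576 + 24) - 208) = 1/(444 - 208) = 1/236 ≈ 0.0042373)
k(F(6, l))*v = 39*(1/236) = 39/236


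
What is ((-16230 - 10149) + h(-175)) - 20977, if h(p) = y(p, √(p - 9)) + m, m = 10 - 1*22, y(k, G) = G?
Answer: -47368 + 2*I*√46 ≈ -47368.0 + 13.565*I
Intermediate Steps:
m = -12 (m = 10 - 22 = -12)
h(p) = -12 + √(-9 + p) (h(p) = √(p - 9) - 12 = √(-9 + p) - 12 = -12 + √(-9 + p))
((-16230 - 10149) + h(-175)) - 20977 = ((-16230 - 10149) + (-12 + √(-9 - 175))) - 20977 = (-26379 + (-12 + √(-184))) - 20977 = (-26379 + (-12 + 2*I*√46)) - 20977 = (-26391 + 2*I*√46) - 20977 = -47368 + 2*I*√46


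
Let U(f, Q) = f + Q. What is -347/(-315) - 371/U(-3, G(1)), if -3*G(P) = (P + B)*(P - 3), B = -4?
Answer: 4744/63 ≈ 75.302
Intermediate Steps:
G(P) = -(-4 + P)*(-3 + P)/3 (G(P) = -(P - 4)*(P - 3)/3 = -(-4 + P)*(-3 + P)/3)
U(f, Q) = Q + f
-347/(-315) - 371/U(-3, G(1)) = -347/(-315) - 371/((-4 - 1/3*1**2 + (7/3)*1) - 3) = -347*(-1/315) - 371/((-4 - 1/3*1 + 7/3) - 3) = 347/315 - 371/((-4 - 1/3 + 7/3) - 3) = 347/315 - 371/(-2 - 3) = 347/315 - 371/(-5) = 347/315 - 371*(-1/5) = 347/315 + 371/5 = 4744/63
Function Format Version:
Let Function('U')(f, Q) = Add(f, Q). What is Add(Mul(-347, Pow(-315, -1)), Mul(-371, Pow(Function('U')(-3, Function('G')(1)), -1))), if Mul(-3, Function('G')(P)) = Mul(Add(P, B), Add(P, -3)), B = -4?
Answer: Rational(4744, 63) ≈ 75.302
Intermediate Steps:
Function('G')(P) = Mul(Rational(-1, 3), Add(-4, P), Add(-3, P)) (Function('G')(P) = Mul(Rational(-1, 3), Mul(Add(P, -4), Add(P, -3))) = Mul(Rational(-1, 3), Mul(Add(-4, P), Add(-3, P))) = Mul(Rational(-1, 3), Add(-4, P), Add(-3, P)))
Function('U')(f, Q) = Add(Q, f)
Add(Mul(-347, Pow(-315, -1)), Mul(-371, Pow(Function('U')(-3, Function('G')(1)), -1))) = Add(Mul(-347, Pow(-315, -1)), Mul(-371, Pow(Add(Add(-4, Mul(Rational(-1, 3), Pow(1, 2)), Mul(Rational(7, 3), 1)), -3), -1))) = Add(Mul(-347, Rational(-1, 315)), Mul(-371, Pow(Add(Add(-4, Mul(Rational(-1, 3), 1), Rational(7, 3)), -3), -1))) = Add(Rational(347, 315), Mul(-371, Pow(Add(Add(-4, Rational(-1, 3), Rational(7, 3)), -3), -1))) = Add(Rational(347, 315), Mul(-371, Pow(Add(-2, -3), -1))) = Add(Rational(347, 315), Mul(-371, Pow(-5, -1))) = Add(Rational(347, 315), Mul(-371, Rational(-1, 5))) = Add(Rational(347, 315), Rational(371, 5)) = Rational(4744, 63)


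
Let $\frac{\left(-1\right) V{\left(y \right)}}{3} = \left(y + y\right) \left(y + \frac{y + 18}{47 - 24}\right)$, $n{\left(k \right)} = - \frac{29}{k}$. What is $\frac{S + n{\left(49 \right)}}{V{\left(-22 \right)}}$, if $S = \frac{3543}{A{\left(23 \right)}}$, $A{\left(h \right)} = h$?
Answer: $- \frac{8647}{164934} \approx -0.052427$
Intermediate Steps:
$S = \frac{3543}{23} \approx 154.04$
$V{\left(y \right)} = - 6 y \left(\frac{18}{23} + \frac{24 y}{23}\right)$ ($V{\left(y \right)} = - 3 \left(y + y\right) \left(y + \frac{y + 18}{47 - 24}\right) = - 3 \cdot 2 y \left(y + \frac{18 + y}{23}\right) = - 3 \cdot 2 y \left(y + \left(18 + y\right) \frac{1}{23}\right) = - 3 \cdot 2 y \left(y + \left(\frac{18}{23} + \frac{y}{23}\right)\right) = - 3 \cdot 2 y \left(\frac{18}{23} + \frac{24 y}{23}\right) = - 6 y \left(\frac{18}{23} + \frac{24 y}{23}\right)$)
$\frac{S + n{\left(49 \right)}}{V{\left(-22 \right)}} = \frac{\frac{3543}{23} - \frac{29}{49}}{\left(- \frac{36}{23}\right) \left(-22\right) \left(3 + 4 \left(-22\right)\right)} = \frac{\frac{3543}{23} - \frac{29}{49}}{\left(- \frac{36}{23}\right) \left(-22\right) \left(3 - 88\right)} = \frac{\frac{3543}{23} - \frac{29}{49}}{\left(- \frac{36}{23}\right) \left(-22\right) \left(-85\right)} = \frac{172940}{1127 \left(- \frac{67320}{23}\right)} = \frac{172940}{1127} \left(- \frac{23}{67320}\right) = - \frac{8647}{164934}$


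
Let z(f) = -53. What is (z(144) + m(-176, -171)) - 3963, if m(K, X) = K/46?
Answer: -92456/23 ≈ -4019.8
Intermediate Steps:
m(K, X) = K/46 (m(K, X) = K*(1/46) = K/46)
(z(144) + m(-176, -171)) - 3963 = (-53 + (1/46)*(-176)) - 3963 = (-53 - 88/23) - 3963 = -1307/23 - 3963 = -92456/23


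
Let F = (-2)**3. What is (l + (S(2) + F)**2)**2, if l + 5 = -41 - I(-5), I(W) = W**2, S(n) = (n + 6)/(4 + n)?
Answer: 57121/81 ≈ 705.20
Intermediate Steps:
S(n) = (6 + n)/(4 + n)
F = -8
l = -71 (l = -5 + (-41 - 1*(-5)**2) = -5 + (-41 - 1*25) = -5 + (-41 - 25) = -5 - 66 = -71)
(l + (S(2) + F)**2)**2 = (-71 + ((6 + 2)/(4 + 2) - 8)**2)**2 = (-71 + (8/6 - 8)**2)**2 = (-71 + ((1/6)*8 - 8)**2)**2 = (-71 + (4/3 - 8)**2)**2 = (-71 + (-20/3)**2)**2 = (-71 + 400/9)**2 = (-239/9)**2 = 57121/81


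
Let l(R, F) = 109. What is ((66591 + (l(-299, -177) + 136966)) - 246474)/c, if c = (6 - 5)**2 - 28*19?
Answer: 42808/531 ≈ 80.618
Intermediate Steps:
c = -531 (c = 1**2 - 532 = 1 - 532 = -531)
((66591 + (l(-299, -177) + 136966)) - 246474)/c = ((66591 + (109 + 136966)) - 246474)/(-531) = ((66591 + 137075) - 246474)*(-1/531) = (203666 - 246474)*(-1/531) = -42808*(-1/531) = 42808/531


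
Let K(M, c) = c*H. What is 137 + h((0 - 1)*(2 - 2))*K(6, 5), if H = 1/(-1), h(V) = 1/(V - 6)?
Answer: 827/6 ≈ 137.83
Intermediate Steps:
h(V) = 1/(-6 + V)
H = -1
K(M, c) = -c (K(M, c) = c*(-1) = -c)
137 + h((0 - 1)*(2 - 2))*K(6, 5) = 137 + (-1*5)/(-6 + (0 - 1)*(2 - 2)) = 137 - 5/(-6 - 1*0) = 137 - 5/(-6 + 0) = 137 - 5/(-6) = 137 - 1/6*(-5) = 137 + 5/6 = 827/6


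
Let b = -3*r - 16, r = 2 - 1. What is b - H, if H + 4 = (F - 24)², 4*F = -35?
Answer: -17401/16 ≈ -1087.6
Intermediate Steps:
r = 1
F = -35/4 (F = (¼)*(-35) = -35/4 ≈ -8.7500)
b = -19 (b = -3*1 - 16 = -3 - 16 = -19)
H = 17097/16 (H = -4 + (-35/4 - 24)² = -4 + (-131/4)² = -4 + 17161/16 = 17097/16 ≈ 1068.6)
b - H = -19 - 1*17097/16 = -19 - 17097/16 = -17401/16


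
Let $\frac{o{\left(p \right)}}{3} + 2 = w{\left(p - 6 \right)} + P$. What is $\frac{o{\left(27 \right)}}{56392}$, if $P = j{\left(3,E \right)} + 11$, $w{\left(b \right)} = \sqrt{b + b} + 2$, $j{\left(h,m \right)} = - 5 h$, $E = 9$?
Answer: $- \frac{3}{14098} + \frac{3 \sqrt{42}}{56392} \approx 0.00013197$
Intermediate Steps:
$w{\left(b \right)} = 2 + \sqrt{2} \sqrt{b}$ ($w{\left(b \right)} = \sqrt{2 b} + 2 = \sqrt{2} \sqrt{b} + 2 = 2 + \sqrt{2} \sqrt{b}$)
$P = -4$ ($P = \left(-5\right) 3 + 11 = -15 + 11 = -4$)
$o{\left(p \right)} = -12 + 3 \sqrt{2} \sqrt{-6 + p}$ ($o{\left(p \right)} = -6 + 3 \left(\left(2 + \sqrt{2} \sqrt{p - 6}\right) - 4\right) = -6 + 3 \left(\left(2 + \sqrt{2} \sqrt{-6 + p}\right) - 4\right) = -6 + 3 \left(-2 + \sqrt{2} \sqrt{-6 + p}\right) = -6 + \left(-6 + 3 \sqrt{2} \sqrt{-6 + p}\right) = -12 + 3 \sqrt{2} \sqrt{-6 + p}$)
$\frac{o{\left(27 \right)}}{56392} = \frac{-12 + 3 \sqrt{-12 + 2 \cdot 27}}{56392} = \left(-12 + 3 \sqrt{-12 + 54}\right) \frac{1}{56392} = \left(-12 + 3 \sqrt{42}\right) \frac{1}{56392} = - \frac{3}{14098} + \frac{3 \sqrt{42}}{56392}$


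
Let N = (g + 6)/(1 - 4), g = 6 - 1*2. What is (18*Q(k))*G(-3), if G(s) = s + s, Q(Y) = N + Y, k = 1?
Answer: 252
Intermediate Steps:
g = 4 (g = 6 - 2 = 4)
N = -10/3 (N = (4 + 6)/(1 - 4) = 10/(-3) = 10*(-⅓) = -10/3 ≈ -3.3333)
Q(Y) = -10/3 + Y
G(s) = 2*s
(18*Q(k))*G(-3) = (18*(-10/3 + 1))*(2*(-3)) = (18*(-7/3))*(-6) = -42*(-6) = 252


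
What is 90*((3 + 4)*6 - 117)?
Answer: -6750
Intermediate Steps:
90*((3 + 4)*6 - 117) = 90*(7*6 - 117) = 90*(42 - 117) = 90*(-75) = -6750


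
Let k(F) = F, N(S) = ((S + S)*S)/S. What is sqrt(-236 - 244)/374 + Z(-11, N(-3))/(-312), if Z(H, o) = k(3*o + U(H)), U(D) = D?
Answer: 29/312 + 2*I*sqrt(30)/187 ≈ 0.092949 + 0.05858*I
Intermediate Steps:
N(S) = 2*S (N(S) = ((2*S)*S)/S = (2*S**2)/S = 2*S)
Z(H, o) = H + 3*o (Z(H, o) = 3*o + H = H + 3*o)
sqrt(-236 - 244)/374 + Z(-11, N(-3))/(-312) = sqrt(-236 - 244)/374 + (-11 + 3*(2*(-3)))/(-312) = sqrt(-480)*(1/374) + (-11 + 3*(-6))*(-1/312) = (4*I*sqrt(30))*(1/374) + (-11 - 18)*(-1/312) = 2*I*sqrt(30)/187 - 29*(-1/312) = 2*I*sqrt(30)/187 + 29/312 = 29/312 + 2*I*sqrt(30)/187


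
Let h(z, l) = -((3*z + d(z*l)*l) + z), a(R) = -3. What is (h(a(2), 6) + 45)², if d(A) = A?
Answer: 27225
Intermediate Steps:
h(z, l) = -4*z - z*l² (h(z, l) = -((3*z + (z*l)*l) + z) = -((3*z + (l*z)*l) + z) = -((3*z + z*l²) + z) = -(4*z + z*l²) = -4*z - z*l²)
(h(a(2), 6) + 45)² = (-3*(-4 - 1*6²) + 45)² = (-3*(-4 - 1*36) + 45)² = (-3*(-4 - 36) + 45)² = (-3*(-40) + 45)² = (120 + 45)² = 165² = 27225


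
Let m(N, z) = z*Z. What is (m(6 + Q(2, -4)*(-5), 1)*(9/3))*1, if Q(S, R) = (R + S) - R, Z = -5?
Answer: -15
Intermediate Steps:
Q(S, R) = S
m(N, z) = -5*z (m(N, z) = z*(-5) = -5*z)
(m(6 + Q(2, -4)*(-5), 1)*(9/3))*1 = ((-5*1)*(9/3))*1 = -45/3*1 = -5*3*1 = -15*1 = -15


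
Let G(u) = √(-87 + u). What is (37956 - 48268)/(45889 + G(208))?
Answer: -2578/11475 ≈ -0.22466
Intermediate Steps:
(37956 - 48268)/(45889 + G(208)) = (37956 - 48268)/(45889 + √(-87 + 208)) = -10312/(45889 + √121) = -10312/(45889 + 11) = -10312/45900 = -10312*1/45900 = -2578/11475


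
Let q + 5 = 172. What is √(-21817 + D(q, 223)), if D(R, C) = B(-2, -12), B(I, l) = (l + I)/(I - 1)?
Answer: I*√196311/3 ≈ 147.69*I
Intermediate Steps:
B(I, l) = (I + l)/(-1 + I)
q = 167 (q = -5 + 172 = 167)
D(R, C) = 14/3 (D(R, C) = (-2 - 12)/(-1 - 2) = -14/(-3) = -⅓*(-14) = 14/3)
√(-21817 + D(q, 223)) = √(-21817 + 14/3) = √(-65437/3) = I*√196311/3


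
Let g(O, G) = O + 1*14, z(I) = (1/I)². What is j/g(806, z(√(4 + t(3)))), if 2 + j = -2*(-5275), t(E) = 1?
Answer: 2637/205 ≈ 12.863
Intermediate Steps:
j = 10548 (j = -2 - 2*(-5275) = -2 + 10550 = 10548)
z(I) = I⁻²
g(O, G) = 14 + O (g(O, G) = O + 14 = 14 + O)
j/g(806, z(√(4 + t(3)))) = 10548/(14 + 806) = 10548/820 = 10548*(1/820) = 2637/205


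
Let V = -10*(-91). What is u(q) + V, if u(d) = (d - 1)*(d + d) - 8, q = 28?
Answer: 2414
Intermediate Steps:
V = 910
u(d) = -8 + 2*d*(-1 + d) (u(d) = (-1 + d)*(2*d) - 8 = 2*d*(-1 + d) - 8 = -8 + 2*d*(-1 + d))
u(q) + V = (-8 - 2*28 + 2*28**2) + 910 = (-8 - 56 + 2*784) + 910 = (-8 - 56 + 1568) + 910 = 1504 + 910 = 2414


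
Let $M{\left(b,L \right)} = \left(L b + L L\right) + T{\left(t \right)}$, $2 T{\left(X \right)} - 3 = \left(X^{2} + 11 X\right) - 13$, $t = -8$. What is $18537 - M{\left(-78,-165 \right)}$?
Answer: $-21541$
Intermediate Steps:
$T{\left(X \right)} = -5 + \frac{X^{2}}{2} + \frac{11 X}{2}$ ($T{\left(X \right)} = \frac{3}{2} + \frac{\left(X^{2} + 11 X\right) - 13}{2} = \frac{3}{2} + \frac{-13 + X^{2} + 11 X}{2} = \frac{3}{2} + \left(- \frac{13}{2} + \frac{X^{2}}{2} + \frac{11 X}{2}\right) = -5 + \frac{X^{2}}{2} + \frac{11 X}{2}$)
$M{\left(b,L \right)} = -17 + L^{2} + L b$ ($M{\left(b,L \right)} = \left(L b + L L\right) + \left(-5 + \frac{\left(-8\right)^{2}}{2} + \frac{11}{2} \left(-8\right)\right) = \left(L b + L^{2}\right) - 17 = \left(L^{2} + L b\right) - 17 = -17 + L^{2} + L b$)
$18537 - M{\left(-78,-165 \right)} = 18537 - \left(-17 + \left(-165\right)^{2} - -12870\right) = 18537 - \left(-17 + 27225 + 12870\right) = 18537 - 40078 = -21541$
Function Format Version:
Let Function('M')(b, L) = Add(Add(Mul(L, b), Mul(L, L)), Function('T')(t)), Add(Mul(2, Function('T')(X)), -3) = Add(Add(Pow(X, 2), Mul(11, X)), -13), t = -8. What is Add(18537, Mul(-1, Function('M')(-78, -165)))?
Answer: -21541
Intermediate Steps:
Function('T')(X) = Add(-5, Mul(Rational(1, 2), Pow(X, 2)), Mul(Rational(11, 2), X)) (Function('T')(X) = Add(Rational(3, 2), Mul(Rational(1, 2), Add(Add(Pow(X, 2), Mul(11, X)), -13))) = Add(Rational(3, 2), Mul(Rational(1, 2), Add(-13, Pow(X, 2), Mul(11, X)))) = Add(Rational(3, 2), Add(Rational(-13, 2), Mul(Rational(1, 2), Pow(X, 2)), Mul(Rational(11, 2), X))) = Add(-5, Mul(Rational(1, 2), Pow(X, 2)), Mul(Rational(11, 2), X)))
Function('M')(b, L) = Add(-17, Pow(L, 2), Mul(L, b)) (Function('M')(b, L) = Add(Add(Mul(L, b), Mul(L, L)), Add(-5, Mul(Rational(1, 2), Pow(-8, 2)), Mul(Rational(11, 2), -8))) = Add(Add(Mul(L, b), Pow(L, 2)), Add(-5, Mul(Rational(1, 2), 64), -44)) = Add(Add(Pow(L, 2), Mul(L, b)), Add(-5, 32, -44)) = Add(Add(Pow(L, 2), Mul(L, b)), -17) = Add(-17, Pow(L, 2), Mul(L, b)))
Add(18537, Mul(-1, Function('M')(-78, -165))) = Add(18537, Mul(-1, Add(-17, Pow(-165, 2), Mul(-165, -78)))) = Add(18537, Mul(-1, Add(-17, 27225, 12870))) = Add(18537, Mul(-1, 40078)) = Add(18537, -40078) = -21541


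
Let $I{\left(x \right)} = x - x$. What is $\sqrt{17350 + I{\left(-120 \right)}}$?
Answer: $5 \sqrt{694} \approx 131.72$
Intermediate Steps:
$I{\left(x \right)} = 0$
$\sqrt{17350 + I{\left(-120 \right)}} = \sqrt{17350 + 0} = \sqrt{17350} = 5 \sqrt{694}$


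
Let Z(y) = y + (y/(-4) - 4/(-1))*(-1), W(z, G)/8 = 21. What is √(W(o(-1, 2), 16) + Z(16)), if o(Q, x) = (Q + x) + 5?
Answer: 2*√46 ≈ 13.565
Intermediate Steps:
o(Q, x) = 5 + Q + x
W(z, G) = 168 (W(z, G) = 8*21 = 168)
Z(y) = -4 + 5*y/4 (Z(y) = y + (y*(-¼) - 4*(-1))*(-1) = y + (-y/4 + 4)*(-1) = y + (4 - y/4)*(-1) = y + (-4 + y/4) = -4 + 5*y/4)
√(W(o(-1, 2), 16) + Z(16)) = √(168 + (-4 + (5/4)*16)) = √(168 + (-4 + 20)) = √(168 + 16) = √184 = 2*√46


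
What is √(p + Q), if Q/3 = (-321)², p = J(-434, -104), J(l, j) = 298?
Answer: √309421 ≈ 556.26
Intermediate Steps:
p = 298
Q = 309123 (Q = 3*(-321)² = 3*103041 = 309123)
√(p + Q) = √(298 + 309123) = √309421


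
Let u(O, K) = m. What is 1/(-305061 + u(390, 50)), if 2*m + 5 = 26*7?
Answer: -2/609945 ≈ -3.2790e-6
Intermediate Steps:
m = 177/2 (m = -5/2 + (26*7)/2 = -5/2 + (½)*182 = -5/2 + 91 = 177/2 ≈ 88.500)
u(O, K) = 177/2
1/(-305061 + u(390, 50)) = 1/(-305061 + 177/2) = 1/(-609945/2) = -2/609945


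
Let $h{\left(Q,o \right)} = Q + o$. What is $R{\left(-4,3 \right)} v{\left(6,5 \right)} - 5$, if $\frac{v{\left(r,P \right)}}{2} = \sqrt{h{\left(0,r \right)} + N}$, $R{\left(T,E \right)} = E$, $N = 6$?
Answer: $-5 + 12 \sqrt{3} \approx 15.785$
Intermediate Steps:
$v{\left(r,P \right)} = 2 \sqrt{6 + r}$ ($v{\left(r,P \right)} = 2 \sqrt{\left(0 + r\right) + 6} = 2 \sqrt{r + 6} = 2 \sqrt{6 + r}$)
$R{\left(-4,3 \right)} v{\left(6,5 \right)} - 5 = 3 \cdot 2 \sqrt{6 + 6} - 5 = 3 \cdot 2 \sqrt{12} - 5 = 3 \cdot 2 \cdot 2 \sqrt{3} - 5 = 3 \cdot 4 \sqrt{3} - 5 = 12 \sqrt{3} - 5 = -5 + 12 \sqrt{3}$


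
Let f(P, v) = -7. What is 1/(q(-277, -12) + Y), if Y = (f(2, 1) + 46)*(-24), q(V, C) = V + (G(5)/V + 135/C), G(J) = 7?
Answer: -1108/1356497 ≈ -0.00081681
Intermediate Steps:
q(V, C) = V + 7/V + 135/C (q(V, C) = V + (7/V + 135/C) = V + 7/V + 135/C)
Y = -936 (Y = (-7 + 46)*(-24) = 39*(-24) = -936)
1/(q(-277, -12) + Y) = 1/((-277 + 7/(-277) + 135/(-12)) - 936) = 1/((-277 + 7*(-1/277) + 135*(-1/12)) - 936) = 1/((-277 - 7/277 - 45/4) - 936) = 1/(-319409/1108 - 936) = 1/(-1356497/1108) = -1108/1356497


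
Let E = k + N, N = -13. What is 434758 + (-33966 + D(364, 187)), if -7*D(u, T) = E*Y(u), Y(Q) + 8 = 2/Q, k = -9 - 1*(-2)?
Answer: 255289954/637 ≈ 4.0077e+5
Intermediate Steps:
k = -7 (k = -9 + 2 = -7)
E = -20 (E = -7 - 13 = -20)
Y(Q) = -8 + 2/Q
D(u, T) = -160/7 + 40/(7*u) (D(u, T) = -(-20)*(-8 + 2/u)/7 = -(160 - 40/u)/7 = -160/7 + 40/(7*u))
434758 + (-33966 + D(364, 187)) = 434758 + (-33966 + (40/7)*(1 - 4*364)/364) = 434758 + (-33966 + (40/7)*(1/364)*(1 - 1456)) = 434758 + (-33966 + (40/7)*(1/364)*(-1455)) = 434758 + (-33966 - 14550/637) = 434758 - 21650892/637 = 255289954/637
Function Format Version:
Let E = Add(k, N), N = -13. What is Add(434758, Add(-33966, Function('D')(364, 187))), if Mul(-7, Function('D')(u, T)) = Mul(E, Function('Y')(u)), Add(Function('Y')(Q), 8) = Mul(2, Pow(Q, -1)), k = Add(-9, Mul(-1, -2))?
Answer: Rational(255289954, 637) ≈ 4.0077e+5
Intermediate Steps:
k = -7 (k = Add(-9, 2) = -7)
E = -20 (E = Add(-7, -13) = -20)
Function('Y')(Q) = Add(-8, Mul(2, Pow(Q, -1)))
Function('D')(u, T) = Add(Rational(-160, 7), Mul(Rational(40, 7), Pow(u, -1))) (Function('D')(u, T) = Mul(Rational(-1, 7), Mul(-20, Add(-8, Mul(2, Pow(u, -1))))) = Mul(Rational(-1, 7), Add(160, Mul(-40, Pow(u, -1)))) = Add(Rational(-160, 7), Mul(Rational(40, 7), Pow(u, -1))))
Add(434758, Add(-33966, Function('D')(364, 187))) = Add(434758, Add(-33966, Mul(Rational(40, 7), Pow(364, -1), Add(1, Mul(-4, 364))))) = Add(434758, Add(-33966, Mul(Rational(40, 7), Rational(1, 364), Add(1, -1456)))) = Add(434758, Add(-33966, Mul(Rational(40, 7), Rational(1, 364), -1455))) = Add(434758, Add(-33966, Rational(-14550, 637))) = Add(434758, Rational(-21650892, 637)) = Rational(255289954, 637)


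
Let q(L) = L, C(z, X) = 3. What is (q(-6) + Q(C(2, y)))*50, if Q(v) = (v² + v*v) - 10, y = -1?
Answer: 100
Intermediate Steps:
Q(v) = -10 + 2*v² (Q(v) = (v² + v²) - 10 = 2*v² - 10 = -10 + 2*v²)
(q(-6) + Q(C(2, y)))*50 = (-6 + (-10 + 2*3²))*50 = (-6 + (-10 + 2*9))*50 = (-6 + (-10 + 18))*50 = (-6 + 8)*50 = 2*50 = 100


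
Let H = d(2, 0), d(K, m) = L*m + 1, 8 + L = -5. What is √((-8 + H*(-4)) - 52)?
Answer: 8*I ≈ 8.0*I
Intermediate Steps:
L = -13 (L = -8 - 5 = -13)
d(K, m) = 1 - 13*m (d(K, m) = -13*m + 1 = 1 - 13*m)
H = 1 (H = 1 - 13*0 = 1 + 0 = 1)
√((-8 + H*(-4)) - 52) = √((-8 + 1*(-4)) - 52) = √((-8 - 4) - 52) = √(-12 - 52) = √(-64) = 8*I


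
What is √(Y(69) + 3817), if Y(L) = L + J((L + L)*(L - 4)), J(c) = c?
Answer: 2*√3214 ≈ 113.38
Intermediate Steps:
Y(L) = L + 2*L*(-4 + L) (Y(L) = L + (L + L)*(L - 4) = L + (2*L)*(-4 + L) = L + 2*L*(-4 + L))
√(Y(69) + 3817) = √(69*(-7 + 2*69) + 3817) = √(69*(-7 + 138) + 3817) = √(69*131 + 3817) = √(9039 + 3817) = √12856 = 2*√3214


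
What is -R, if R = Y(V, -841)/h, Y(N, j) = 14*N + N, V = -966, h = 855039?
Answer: 4830/285013 ≈ 0.016947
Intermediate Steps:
Y(N, j) = 15*N
R = -4830/285013 (R = (15*(-966))/855039 = -14490*1/855039 = -4830/285013 ≈ -0.016947)
-R = -1*(-4830/285013) = 4830/285013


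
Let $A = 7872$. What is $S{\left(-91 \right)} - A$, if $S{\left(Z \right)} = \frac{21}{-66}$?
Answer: $- \frac{173191}{22} \approx -7872.3$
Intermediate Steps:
$S{\left(Z \right)} = - \frac{7}{22}$ ($S{\left(Z \right)} = 21 \left(- \frac{1}{66}\right) = - \frac{7}{22}$)
$S{\left(-91 \right)} - A = - \frac{7}{22} - 7872 = - \frac{173191}{22}$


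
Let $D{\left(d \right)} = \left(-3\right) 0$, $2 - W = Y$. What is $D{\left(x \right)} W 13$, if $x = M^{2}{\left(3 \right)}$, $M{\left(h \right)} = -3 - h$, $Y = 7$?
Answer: $0$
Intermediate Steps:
$W = -5$ ($W = 2 - 7 = -5$)
$x = 36$ ($x = \left(-3 - 3\right)^{2} = \left(-6\right)^{2} = 36$)
$D{\left(d \right)} = 0$
$D{\left(x \right)} W 13 = 0 \left(-5\right) 13 = 0 \cdot 13 = 0$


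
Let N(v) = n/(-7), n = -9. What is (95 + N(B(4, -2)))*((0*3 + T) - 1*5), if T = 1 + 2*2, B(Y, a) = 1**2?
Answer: 0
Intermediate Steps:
B(Y, a) = 1
N(v) = 9/7 (N(v) = -9/(-7) = -9*(-1/7) = 9/7)
T = 5 (T = 1 + 4 = 5)
(95 + N(B(4, -2)))*((0*3 + T) - 1*5) = (95 + 9/7)*((0*3 + 5) - 1*5) = 674*((0 + 5) - 5)/7 = 674*(5 - 5)/7 = (674/7)*0 = 0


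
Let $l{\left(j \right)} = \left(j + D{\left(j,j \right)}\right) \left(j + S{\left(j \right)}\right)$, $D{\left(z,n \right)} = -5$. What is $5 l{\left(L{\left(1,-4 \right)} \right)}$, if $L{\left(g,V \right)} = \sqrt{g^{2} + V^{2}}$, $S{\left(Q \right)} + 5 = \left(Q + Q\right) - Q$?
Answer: $295 - 75 \sqrt{17} \approx -14.233$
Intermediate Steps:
$S{\left(Q \right)} = -5 + Q$ ($S{\left(Q \right)} = -5 + \left(\left(Q + Q\right) - Q\right) = -5 + \left(2 Q - Q\right) = -5 + Q$)
$L{\left(g,V \right)} = \sqrt{V^{2} + g^{2}}$
$l{\left(j \right)} = \left(-5 + j\right) \left(-5 + 2 j\right)$ ($l{\left(j \right)} = \left(j - 5\right) \left(j + \left(-5 + j\right)\right) = \left(-5 + j\right) \left(-5 + 2 j\right)$)
$5 l{\left(L{\left(1,-4 \right)} \right)} = 5 \left(25 - 15 \sqrt{\left(-4\right)^{2} + 1^{2}} + 2 \left(\sqrt{\left(-4\right)^{2} + 1^{2}}\right)^{2}\right) = 5 \left(25 - 15 \sqrt{16 + 1} + 2 \left(\sqrt{16 + 1}\right)^{2}\right) = 5 \left(25 - 15 \sqrt{17} + 2 \left(\sqrt{17}\right)^{2}\right) = 5 \left(25 - 15 \sqrt{17} + 2 \cdot 17\right) = 5 \left(25 - 15 \sqrt{17} + 34\right) = 5 \left(59 - 15 \sqrt{17}\right) = 295 - 75 \sqrt{17}$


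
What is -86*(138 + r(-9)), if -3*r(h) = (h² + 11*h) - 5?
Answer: -37582/3 ≈ -12527.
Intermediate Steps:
r(h) = 5/3 - 11*h/3 - h²/3 (r(h) = -((h² + 11*h) - 5)/3 = -(-5 + h² + 11*h)/3 = 5/3 - 11*h/3 - h²/3)
-86*(138 + r(-9)) = -86*(138 + (5/3 - 11/3*(-9) - ⅓*(-9)²)) = -86*(138 + (5/3 + 33 - ⅓*81)) = -86*(138 + (5/3 + 33 - 27)) = -86*(138 + 23/3) = -86*437/3 = -37582/3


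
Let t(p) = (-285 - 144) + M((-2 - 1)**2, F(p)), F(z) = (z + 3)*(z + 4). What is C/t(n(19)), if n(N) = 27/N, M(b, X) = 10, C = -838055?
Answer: 838055/419 ≈ 2000.1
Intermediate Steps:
F(z) = (3 + z)*(4 + z)
t(p) = -419 (t(p) = (-285 - 144) + 10 = -429 + 10 = -419)
C/t(n(19)) = -838055/(-419) = -838055*(-1/419) = 838055/419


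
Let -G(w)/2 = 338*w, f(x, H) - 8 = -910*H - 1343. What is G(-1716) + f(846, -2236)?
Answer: 3193441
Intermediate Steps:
f(x, H) = -1335 - 910*H (f(x, H) = 8 + (-910*H - 1343) = 8 + (-1343 - 910*H) = -1335 - 910*H)
G(w) = -676*w
G(-1716) + f(846, -2236) = -676*(-1716) + (-1335 - 910*(-2236)) = 1160016 + (-1335 + 2034760) = 1160016 + 2033425 = 3193441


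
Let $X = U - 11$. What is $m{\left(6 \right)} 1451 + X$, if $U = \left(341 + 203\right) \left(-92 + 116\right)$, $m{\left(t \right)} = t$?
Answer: $21751$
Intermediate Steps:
$U = 13056$ ($U = 544 \cdot 24 = 13056$)
$X = 13045$ ($X = 13056 - 11 = 13045$)
$m{\left(6 \right)} 1451 + X = 6 \cdot 1451 + 13045 = 8706 + 13045 = 21751$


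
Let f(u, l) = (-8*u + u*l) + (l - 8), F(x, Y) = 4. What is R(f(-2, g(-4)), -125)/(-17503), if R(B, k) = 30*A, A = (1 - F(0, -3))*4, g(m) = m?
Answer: 360/17503 ≈ 0.020568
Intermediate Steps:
A = -12 (A = (1 - 1*4)*4 = (1 - 4)*4 = -3*4 = -12)
f(u, l) = -8 + l - 8*u + l*u (f(u, l) = (-8*u + l*u) + (-8 + l) = -8 + l - 8*u + l*u)
R(B, k) = -360 (R(B, k) = 30*(-12) = -360)
R(f(-2, g(-4)), -125)/(-17503) = -360/(-17503) = -360*(-1/17503) = 360/17503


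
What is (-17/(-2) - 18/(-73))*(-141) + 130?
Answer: -161077/146 ≈ -1103.3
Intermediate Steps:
(-17/(-2) - 18/(-73))*(-141) + 130 = (-17*(-1/2) - 18*(-1/73))*(-141) + 130 = (17/2 + 18/73)*(-141) + 130 = (1277/146)*(-141) + 130 = -180057/146 + 130 = -161077/146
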